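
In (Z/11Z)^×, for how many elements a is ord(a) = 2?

1

φ(11) = 11 − 1 = 10 = 2 · 5.
Since (Z/11Z)^× is cyclic of order 10, the number of elements of order d is φ(d) when d | 10 and 0 otherwise.
2 | 10, and φ(2) = 2 − 1 = 1.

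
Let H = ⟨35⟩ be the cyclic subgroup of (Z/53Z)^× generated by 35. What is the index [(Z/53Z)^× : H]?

1

The order of 35 must divide φ(53) = 53 − 1 = 52 = 2^2 · 13.
Divisors of 52: 1, 2, 4, 13, 26, 52.
Evaluate successive powers at the divisors of 52:
35^1 ≡ 35 (mod 53)
35^2 ≡ 6 (mod 53)
35^4 ≡ 36 (mod 53)
35^13 ≡ 30 (mod 53)
35^26 ≡ 52 (mod 53)
35^52 ≡ 1 (mod 53) ✓
The order of 35 is 52, so the subgroup it generates has 52 elements.
[(Z/53Z)^× : ⟨35⟩] = 52/52 = 1.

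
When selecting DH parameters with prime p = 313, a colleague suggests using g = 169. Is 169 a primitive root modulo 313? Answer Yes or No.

No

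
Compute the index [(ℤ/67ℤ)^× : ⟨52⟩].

3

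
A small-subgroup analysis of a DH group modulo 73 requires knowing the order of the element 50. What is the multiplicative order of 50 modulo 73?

By Lagrange's theorem, ord_73(50) divides φ(73) = 73 − 1 = 72 = 2^3 · 3^2.
Divisors of 72: 1, 2, 3, 4, 6, 8, 9, 12, 18, 24, 36, 72.
Evaluate successive powers at the divisors of 72:
50^1 ≡ 50 (mod 73)
50^2 ≡ 18 (mod 73)
50^3 ≡ 24 (mod 73)
50^4 ≡ 32 (mod 73)
50^6 ≡ 65 (mod 73)
50^8 ≡ 2 (mod 73)
50^9 ≡ 27 (mod 73)
50^12 ≡ 64 (mod 73)
50^18 ≡ 72 (mod 73)
50^24 ≡ 8 (mod 73)
50^36 ≡ 1 (mod 73) ✓
Hence ord(50) = 36.

36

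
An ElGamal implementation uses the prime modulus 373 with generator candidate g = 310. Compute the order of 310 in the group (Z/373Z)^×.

The order of 310 must divide φ(373) = 373 − 1 = 372 = 2^2 · 3 · 31.
Divisors of 372: 1, 2, 3, 4, 6, 12, 31, 62, 93, 124, 186, 372.
Evaluate successive powers at the divisors of 372:
310^1 ≡ 310 (mod 373)
310^2 ≡ 239 (mod 373)
310^3 ≡ 236 (mod 373)
310^4 ≡ 52 (mod 373)
310^6 ≡ 119 (mod 373)
310^12 ≡ 360 (mod 373)
310^31 ≡ 88 (mod 373)
310^62 ≡ 284 (mod 373)
310^93 ≡ 1 (mod 373) ✓
The smallest such exponent is 93, so the order of 310 is 93.

93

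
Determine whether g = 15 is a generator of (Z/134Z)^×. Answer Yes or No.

φ(134) = φ(2)·φ(67) = 1·66 = 66 = 2 · 3 · 11.
Test 15^(66/q) mod 134 for each prime factor q of 66:
15^33 ≡ 1 (mod 134)  [q = 2: ≡ 1 ✗]
15^22 ≡ 1 (mod 134)  [q = 3: ≡ 1 ✗]
15^6 ≡ 89 (mod 134)  [q = 11: ≢ 1 ✓]
Since 15^33 ≡ 1, the order of 15 divides 33 < 66, so 15 is not a primitive root.

No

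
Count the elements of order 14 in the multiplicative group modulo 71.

φ(71) = 71 − 1 = 70 = 2 · 5 · 7.
(Z/71Z)^× is cyclic (|G| = 70); a cyclic group of order m has exactly φ(d) elements of each order d | m, and none otherwise.
14 = 2 · 7 divides 70, and φ(14) = 6.

6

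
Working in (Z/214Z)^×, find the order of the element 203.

106

The order of 203 must divide φ(214) = φ(2)·φ(107) = 1·106 = 106 = 2 · 53.
Divisors of 106: 1, 2, 53, 106.
Test each divisor d:
203^1 ≡ 203 (mod 214)
203^2 ≡ 121 (mod 214)
203^53 ≡ 213 (mod 214)
203^106 ≡ 1 (mod 214) ✓
The smallest such exponent is 106, so the order of 203 is 106.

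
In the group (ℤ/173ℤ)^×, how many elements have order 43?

42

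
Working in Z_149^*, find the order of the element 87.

148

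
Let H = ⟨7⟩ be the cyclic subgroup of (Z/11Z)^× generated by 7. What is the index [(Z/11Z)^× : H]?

1

Since 7 ∈ (Z/11Z)^×, its order divides φ(11) = 11 − 1 = 10 = 2 · 5.
Divisors of 10: 1, 2, 5, 10.
Test each divisor d:
7^1 ≡ 7
7^2 ≡ 5
7^5 ≡ 10
7^10 ≡ 1
The order of 7 is 10, so the subgroup it generates has 10 elements.
The index is φ(11) / ord(7) = 10 / 10 = 1.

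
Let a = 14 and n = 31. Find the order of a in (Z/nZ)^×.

ord(14) | φ(31) = 31 − 1 = 30 = 2 · 3 · 5.
Divisors of 30: 1, 2, 3, 5, 6, 10, 15, 30.
Test each divisor d:
14^1 ≡ 14
14^2 ≡ 10
14^3 ≡ 16
14^5 ≡ 5
14^6 ≡ 8
14^10 ≡ 25
14^15 ≡ 1
So ord_31(14) = 15.

15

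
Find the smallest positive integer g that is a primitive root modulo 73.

φ(73) = 73 − 1 = 72 = 2^3 · 3^2.
Test candidates g = 2, 3, … against the prime factors q ∈ {2, 3} of φ(73): g is a generator iff g^(72/q) ≢ 1 for every such q.
g = 2: 2^36 ≡ 1 — hits 1, so not a primitive root.
g = 3: 3^36 ≡ 1 — hits 1, so not a primitive root.
g = 4: 4^36 ≡ 1 — hits 1, so not a primitive root.
g = 5: 5^36 ≡ 72; 5^24 ≡ 8 — none is 1, so 5 is a primitive root.
Hence the least primitive root of 73 is 5.

5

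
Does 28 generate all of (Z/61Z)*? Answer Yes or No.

No

φ(61) = 61 − 1 = 60 = 2^2 · 3 · 5.
It suffices to check that the order of 28 is not a proper divisor of 60: compute 28^(60/q) for q ∈ {2, 3, 5}.
28^30 ≡ 60 (mod 61)  [q = 2: ≢ 1 ✓]
28^20 ≡ 1 (mod 61)  [q = 3: ≡ 1 ✗]
28^12 ≡ 9 (mod 61)  [q = 5: ≢ 1 ✓]
The check at q = 3 fails, so 28 generates a proper subgroup.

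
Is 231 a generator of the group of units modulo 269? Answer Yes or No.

No

φ(269) = 269 − 1 = 268 = 2^2 · 67.
Test 231^(268/q) mod 269 for each prime factor q of 268:
231^134 ≡ 1 (mod 269)  [q = 2: ≡ 1 ✗]
231^4 ≡ 117 (mod 269)  [q = 67: ≢ 1 ✓]
Since 231^134 ≡ 1, the order of 231 divides 134 < 268, so 231 is not a primitive root.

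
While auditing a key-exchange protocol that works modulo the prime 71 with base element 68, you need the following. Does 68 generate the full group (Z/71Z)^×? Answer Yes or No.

Yes

φ(71) = 71 − 1 = 70 = 2 · 5 · 7.
An element g generates (Z/71Z)^× iff g^(70/q) ≢ 1 (mod 71) for each prime q ∈ {2, 5, 7}.
68^35 ≡ 70 (mod 71)  [q = 2: ≢ 1 ✓]
68^14 ≡ 54 (mod 71)  [q = 5: ≢ 1 ✓]
68^10 ≡ 48 (mod 71)  [q = 7: ≢ 1 ✓]
All checks pass, so 68 has order 70 and is a primitive root modulo 71.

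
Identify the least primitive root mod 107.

φ(107) = 107 − 1 = 106 = 2 · 53.
g is a primitive root iff g^(106/q) ≢ 1 (mod 107) for each prime q ∈ {2, 53}.
g = 2: 2^53 ≡ 106; 2^2 ≡ 4 — none is 1, so 2 is a primitive root.
So 2 is the smallest generator of (Z/107Z)^×.

2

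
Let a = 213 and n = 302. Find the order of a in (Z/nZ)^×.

By Lagrange's theorem, ord_302(213) divides φ(302) = φ(2)·φ(151) = 1·150 = 150 = 2 · 3 · 5^2.
Divisors of 150: 1, 2, 3, 5, 6, 10, 15, 25, 30, 50, 75, 150.
Compute 213^d (mod 302) for the divisors d until we hit 1:
213^1 ≡ 213 (mod 302)
213^2 ≡ 69 (mod 302)
213^3 ≡ 201 (mod 302)
213^5 ≡ 279 (mod 302)
213^6 ≡ 235 (mod 302)
213^10 ≡ 227 (mod 302)
213^15 ≡ 215 (mod 302)
213^25 ≡ 183 (mod 302)
213^30 ≡ 19 (mod 302)
213^50 ≡ 269 (mod 302)
213^75 ≡ 1 (mod 302) ✓
Therefore the multiplicative order of 213 modulo 302 is 75.

75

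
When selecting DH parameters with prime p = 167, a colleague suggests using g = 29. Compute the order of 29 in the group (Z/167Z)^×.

83

ord(29) | φ(167) = 167 − 1 = 166 = 2 · 83.
Divisors of 166: 1, 2, 83, 166.
Check 29^d mod 167 for each divisor in increasing order:
29^1 ≡ 29 (mod 167)
29^2 ≡ 6 (mod 167)
29^83 ≡ 1 (mod 167) ✓
Therefore the multiplicative order of 29 modulo 167 is 83.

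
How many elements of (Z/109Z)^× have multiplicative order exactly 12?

φ(109) = 109 − 1 = 108 = 2^2 · 3^3.
Since (Z/109Z)^× is cyclic of order 108, the number of elements of order d is φ(d) when d | 108 and 0 otherwise.
12 = 2^2 · 3 divides 108, and φ(12) = 4.

4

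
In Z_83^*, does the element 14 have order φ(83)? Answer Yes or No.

Yes

φ(83) = 83 − 1 = 82 = 2 · 41.
14 is a primitive root mod 83 iff 14^(φ(83)/q) ≢ 1 for every prime q | φ(83), i.e. q ∈ {2, 41}.
14^41 ≡ 82 (mod 83)  [q = 2: ≢ 1 ✓]
14^2 ≡ 30 (mod 83)  [q = 41: ≢ 1 ✓]
All checks pass, so 14 has order 82 and is a primitive root modulo 83.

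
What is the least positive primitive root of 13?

φ(13) = 13 − 1 = 12 = 2^2 · 3.
Test candidates g = 2, 3, … against the prime factors q ∈ {2, 3} of φ(13): g is a generator iff g^(12/q) ≢ 1 for every such q.
g = 2: 2^6 ≡ 12; 2^4 ≡ 3 — none is 1, so 2 is a primitive root.
The smallest primitive root modulo 13 is 2.

2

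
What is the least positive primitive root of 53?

2

φ(53) = 53 − 1 = 52 = 2^2 · 13.
g is a primitive root iff g^(52/q) ≢ 1 (mod 53) for each prime q ∈ {2, 13}.
g = 2: 2^26 ≡ 52; 2^4 ≡ 16 — none is 1, so 2 is a primitive root.
Hence the least primitive root of 53 is 2.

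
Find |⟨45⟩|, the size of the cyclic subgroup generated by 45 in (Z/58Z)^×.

By Lagrange's theorem, ord_58(45) divides φ(58) = φ(2)·φ(29) = 1·28 = 28 = 2^2 · 7.
Divisors of 28: 1, 2, 4, 7, 14, 28.
Test each divisor d:
45^1 ≡ 45 (mod 58)
45^2 ≡ 53 (mod 58)
45^4 ≡ 25 (mod 58)
45^7 ≡ 1 (mod 58) ✓
So ord_58(45) = 7.

7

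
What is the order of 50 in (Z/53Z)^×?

52

By Lagrange's theorem, ord_53(50) divides φ(53) = 53 − 1 = 52 = 2^2 · 13.
Divisors of 52: 1, 2, 4, 13, 26, 52.
Test each divisor d:
50^1 ≡ 50
50^2 ≡ 9
50^4 ≡ 28
50^13 ≡ 23
50^26 ≡ 52
50^52 ≡ 1
The smallest such exponent is 52, so the order of 50 is 52.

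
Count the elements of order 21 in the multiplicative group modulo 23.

φ(23) = 23 − 1 = 22 = 2 · 11.
(Z/23Z)^× is cyclic (|G| = 22); a cyclic group of order m has exactly φ(d) elements of each order d | m, and none otherwise.
Here 22 is not a multiple of 21, so there are no elements of order 21.

0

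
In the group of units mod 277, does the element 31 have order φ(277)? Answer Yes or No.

Yes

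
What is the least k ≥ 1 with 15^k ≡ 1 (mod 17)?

8

ord(15) | φ(17) = 17 − 1 = 16 = 2^4.
Divisors of 16: 1, 2, 4, 8, 16.
Check 15^d mod 17 for each divisor in increasing order:
15^1 ≡ 15 (mod 17)
15^2 ≡ 4 (mod 17)
15^4 ≡ 16 (mod 17)
15^8 ≡ 1 (mod 17) ✓
So ord_17(15) = 8.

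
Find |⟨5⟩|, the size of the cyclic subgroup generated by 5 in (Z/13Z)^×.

ord(5) | φ(13) = 13 − 1 = 12 = 2^2 · 3.
Divisors of 12: 1, 2, 3, 4, 6, 12.
Compute 5^d (mod 13) for the divisors d until we hit 1:
5^1 ≡ 5 (mod 13)
5^2 ≡ 12 (mod 13)
5^3 ≡ 8 (mod 13)
5^4 ≡ 1 (mod 13) ✓
So ord_13(5) = 4.

4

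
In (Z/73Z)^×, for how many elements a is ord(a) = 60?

0

φ(73) = 73 − 1 = 72 = 2^3 · 3^2.
(Z/73Z)^× is cyclic (|G| = 72); a cyclic group of order m has exactly φ(d) elements of each order d | m, and none otherwise.
Since 60 ∤ 72, the count is 0.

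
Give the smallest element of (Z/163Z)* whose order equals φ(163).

φ(163) = 163 − 1 = 162 = 2 · 3^4.
g is a primitive root iff g^(162/q) ≢ 1 (mod 163) for each prime q ∈ {2, 3}.
g = 2: 2^81 ≡ 162; 2^54 ≡ 104 — none is 1, so 2 is a primitive root.
So 2 is the smallest generator of (Z/163Z)^×.

2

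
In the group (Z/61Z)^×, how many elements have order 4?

2

φ(61) = 61 − 1 = 60 = 2^2 · 3 · 5.
Since (Z/61Z)^× is cyclic of order 60, the number of elements of order d is φ(d) when d | 60 and 0 otherwise.
4 = 2^2 divides 60, and φ(4) = 2.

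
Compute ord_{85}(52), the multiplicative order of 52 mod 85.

Since 52 ∈ (Z/85Z)^×, its order divides φ(85) = φ(5·17) = (5−1)·(17−1) = 4·16 = 64 = 2^6.
Divisors of 64: 1, 2, 4, 8, 16, 32, 64.
Test each divisor d:
52^1 ≡ 52
52^2 ≡ 69
52^4 ≡ 1
The smallest such exponent is 4, so the order of 52 is 4.

4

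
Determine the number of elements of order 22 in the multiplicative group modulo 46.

φ(46) = φ(2)·φ(23) = 1·22 = 22 = 2 · 11.
Since (Z/46Z)^× is cyclic of order 22, the number of elements of order d is φ(d) when d | 22 and 0 otherwise.
22 = 2 · 11 divides 22, and φ(22) = 10.

10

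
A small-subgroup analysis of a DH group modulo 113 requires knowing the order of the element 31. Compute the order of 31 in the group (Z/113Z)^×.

56

The order of 31 must divide φ(113) = 113 − 1 = 112 = 2^4 · 7.
Divisors of 112: 1, 2, 4, 7, 8, 14, 16, 28, 56, 112.
Check 31^d mod 113 for each divisor in increasing order:
31^1 ≡ 31
31^2 ≡ 57
31^4 ≡ 85
31^7 ≡ 18
31^8 ≡ 106
31^14 ≡ 98
31^16 ≡ 49
31^28 ≡ 112
31^56 ≡ 1
The smallest such exponent is 56, so the order of 31 is 56.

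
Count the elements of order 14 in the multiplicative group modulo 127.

6

φ(127) = 127 − 1 = 126 = 2 · 3^2 · 7.
In a cyclic group of order 126, there are φ(d) elements of order d for each divisor d of 126, and zero for non-divisors.
14 = 2 · 7 divides 126, and φ(14) = 6.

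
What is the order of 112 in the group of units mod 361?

171

Since 112 ∈ (Z/361Z)^×, its order divides φ(361) = φ(19^2) = 19·(19−1) = 342 = 2 · 3^2 · 19.
Divisors of 342: 1, 2, 3, 6, 9, 18, 19, 38, 57, 114, 171, 342.
Test each divisor d:
112^1 ≡ 112 (mod 361)
112^2 ≡ 270 (mod 361)
112^3 ≡ 277 (mod 361)
112^6 ≡ 197 (mod 361)
112^9 ≡ 58 (mod 361)
112^18 ≡ 115 (mod 361)
112^19 ≡ 245 (mod 361)
112^38 ≡ 99 (mod 361)
112^57 ≡ 68 (mod 361)
112^114 ≡ 292 (mod 361)
112^171 ≡ 1 (mod 361) ✓
So ord_361(112) = 171.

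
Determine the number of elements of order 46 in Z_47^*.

22

φ(47) = 47 − 1 = 46 = 2 · 23.
In a cyclic group of order 46, there are φ(d) elements of order d for each divisor d of 46, and zero for non-divisors.
46 = 2 · 23 divides 46, and φ(46) = 22.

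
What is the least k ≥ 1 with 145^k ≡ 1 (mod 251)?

250

The order of 145 must divide φ(251) = 251 − 1 = 250 = 2 · 5^3.
Divisors of 250: 1, 2, 5, 10, 25, 50, 125, 250.
Check 145^d mod 251 for each divisor in increasing order:
145^1 ≡ 145 (mod 251)
145^2 ≡ 192 (mod 251)
145^5 ≡ 235 (mod 251)
145^10 ≡ 5 (mod 251)
145^25 ≡ 102 (mod 251)
145^50 ≡ 113 (mod 251)
145^125 ≡ 250 (mod 251)
145^250 ≡ 1 (mod 251) ✓
Therefore the multiplicative order of 145 modulo 251 is 250.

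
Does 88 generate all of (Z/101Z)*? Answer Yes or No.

No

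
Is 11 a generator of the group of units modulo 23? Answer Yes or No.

Yes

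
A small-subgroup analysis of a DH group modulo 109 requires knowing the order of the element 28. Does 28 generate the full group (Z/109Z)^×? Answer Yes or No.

φ(109) = 109 − 1 = 108 = 2^2 · 3^3.
It suffices to check that the order of 28 is not a proper divisor of 108: compute 28^(108/q) for q ∈ {2, 3}.
28^54 ≡ 1 (mod 109)  [q = 2: ≡ 1 ✗]
28^36 ≡ 63 (mod 109)  [q = 3: ≢ 1 ✓]
Since 28^54 ≡ 1, the order of 28 divides 54 < 108, so 28 is not a primitive root.

No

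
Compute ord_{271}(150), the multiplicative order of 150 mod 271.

270

ord(150) | φ(271) = 271 − 1 = 270 = 2 · 3^3 · 5.
Divisors of 270: 1, 2, 3, 5, 6, 9, 10, 15, 18, 27, 30, 45, 54, 90, 135, 270.
Test each divisor d:
150^1 ≡ 150 (mod 271)
150^2 ≡ 7 (mod 271)
150^3 ≡ 237 (mod 271)
150^5 ≡ 33 (mod 271)
150^6 ≡ 72 (mod 271)
150^9 ≡ 262 (mod 271)
150^10 ≡ 5 (mod 271)
150^15 ≡ 165 (mod 271)
150^18 ≡ 81 (mod 271)
150^27 ≡ 84 (mod 271)
150^30 ≡ 125 (mod 271)
150^45 ≡ 29 (mod 271)
150^54 ≡ 10 (mod 271)
150^90 ≡ 28 (mod 271)
150^135 ≡ 270 (mod 271)
150^270 ≡ 1 (mod 271) ✓
So ord_271(150) = 270.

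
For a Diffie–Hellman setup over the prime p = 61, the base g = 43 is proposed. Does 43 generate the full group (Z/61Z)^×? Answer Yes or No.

Yes

φ(61) = 61 − 1 = 60 = 2^2 · 3 · 5.
43 is a primitive root mod 61 iff 43^(φ(61)/q) ≢ 1 for every prime q | φ(61), i.e. q ∈ {2, 3, 5}.
43^30 ≡ 60 (mod 61)  [q = 2: ≢ 1 ✓]
43^20 ≡ 47 (mod 61)  [q = 3: ≢ 1 ✓]
43^12 ≡ 58 (mod 61)  [q = 5: ≢ 1 ✓]
Every test exponent gives a nontrivial residue, hence 43 generates the full group.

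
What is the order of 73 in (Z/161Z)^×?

66

By Lagrange's theorem, ord_161(73) divides φ(161) = φ(7·23) = (7−1)·(23−1) = 6·22 = 132 = 2^2 · 3 · 11.
Divisors of 132: 1, 2, 3, 4, 6, 11, 12, 22, 33, 44, 66, 132.
Evaluate successive powers at the divisors of 132:
73^1 ≡ 73
73^2 ≡ 16
73^3 ≡ 41
73^4 ≡ 95
73^6 ≡ 71
73^11 ≡ 47
73^12 ≡ 50
73^22 ≡ 116
73^33 ≡ 139
73^44 ≡ 93
73^66 ≡ 1
So ord_161(73) = 66.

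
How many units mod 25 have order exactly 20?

8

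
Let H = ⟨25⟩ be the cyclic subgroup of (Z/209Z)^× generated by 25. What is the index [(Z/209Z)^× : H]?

4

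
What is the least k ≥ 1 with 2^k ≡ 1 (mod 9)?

6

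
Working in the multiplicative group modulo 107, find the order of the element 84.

106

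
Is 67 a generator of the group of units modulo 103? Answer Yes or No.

Yes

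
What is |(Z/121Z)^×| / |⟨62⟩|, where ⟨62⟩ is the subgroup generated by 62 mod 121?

1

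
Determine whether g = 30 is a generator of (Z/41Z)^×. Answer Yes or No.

Yes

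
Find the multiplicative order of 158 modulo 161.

66

The order of 158 must divide φ(161) = φ(7·23) = (7−1)·(23−1) = 6·22 = 132 = 2^2 · 3 · 11.
Divisors of 132: 1, 2, 3, 4, 6, 11, 12, 22, 33, 44, 66, 132.
Evaluate successive powers at the divisors of 132:
158^1 ≡ 158 (mod 161)
158^2 ≡ 9 (mod 161)
158^3 ≡ 134 (mod 161)
158^4 ≡ 81 (mod 161)
158^6 ≡ 85 (mod 161)
158^11 ≡ 114 (mod 161)
158^12 ≡ 141 (mod 161)
158^22 ≡ 116 (mod 161)
158^33 ≡ 22 (mod 161)
158^44 ≡ 93 (mod 161)
158^66 ≡ 1 (mod 161) ✓
Therefore the multiplicative order of 158 modulo 161 is 66.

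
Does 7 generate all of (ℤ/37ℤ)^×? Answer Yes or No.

φ(37) = 37 − 1 = 36 = 2^2 · 3^2.
7 is a primitive root mod 37 iff 7^(φ(37)/q) ≢ 1 for every prime q | φ(37), i.e. q ∈ {2, 3}.
7^18 ≡ 1 (mod 37)  [q = 2: ≡ 1 ✗]
7^12 ≡ 10 (mod 37)  [q = 3: ≢ 1 ✓]
Since 7^18 ≡ 1, the order of 7 divides 18 < 36, so 7 is not a primitive root.

No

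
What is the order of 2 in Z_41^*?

ord(2) | φ(41) = 41 − 1 = 40 = 2^3 · 5.
Divisors of 40: 1, 2, 4, 5, 8, 10, 20, 40.
Evaluate successive powers at the divisors of 40:
2^1 ≡ 2 (mod 41)
2^2 ≡ 4 (mod 41)
2^4 ≡ 16 (mod 41)
2^5 ≡ 32 (mod 41)
2^8 ≡ 10 (mod 41)
2^10 ≡ 40 (mod 41)
2^20 ≡ 1 (mod 41) ✓
Hence ord(2) = 20.

20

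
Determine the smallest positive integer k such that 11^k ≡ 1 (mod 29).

28

Since 11 ∈ (Z/29Z)^×, its order divides φ(29) = 29 − 1 = 28 = 2^2 · 7.
Divisors of 28: 1, 2, 4, 7, 14, 28.
Test each divisor d:
11^1 ≡ 11 (mod 29)
11^2 ≡ 5 (mod 29)
11^4 ≡ 25 (mod 29)
11^7 ≡ 12 (mod 29)
11^14 ≡ 28 (mod 29)
11^28 ≡ 1 (mod 29) ✓
The smallest such exponent is 28, so the order of 11 is 28.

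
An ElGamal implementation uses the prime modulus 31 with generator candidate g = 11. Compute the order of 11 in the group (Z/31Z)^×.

By Lagrange's theorem, ord_31(11) divides φ(31) = 31 − 1 = 30 = 2 · 3 · 5.
Divisors of 30: 1, 2, 3, 5, 6, 10, 15, 30.
Test each divisor d:
11^1 ≡ 11 (mod 31)
11^2 ≡ 28 (mod 31)
11^3 ≡ 29 (mod 31)
11^5 ≡ 6 (mod 31)
11^6 ≡ 4 (mod 31)
11^10 ≡ 5 (mod 31)
11^15 ≡ 30 (mod 31)
11^30 ≡ 1 (mod 31) ✓
Hence ord(11) = 30.

30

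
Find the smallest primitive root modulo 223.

3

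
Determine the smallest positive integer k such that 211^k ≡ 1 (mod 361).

Since 211 ∈ (Z/361Z)^×, its order divides φ(361) = φ(19^2) = 19·(19−1) = 342 = 2 · 3^2 · 19.
Divisors of 342: 1, 2, 3, 6, 9, 18, 19, 38, 57, 114, 171, 342.
Compute 211^d (mod 361) for the divisors d until we hit 1:
211^1 ≡ 211 (mod 361)
211^2 ≡ 118 (mod 361)
211^3 ≡ 350 (mod 361)
211^6 ≡ 121 (mod 361)
211^9 ≡ 113 (mod 361)
211^18 ≡ 134 (mod 361)
211^19 ≡ 116 (mod 361)
211^38 ≡ 99 (mod 361)
211^57 ≡ 293 (mod 361)
211^114 ≡ 292 (mod 361)
211^171 ≡ 360 (mod 361)
211^342 ≡ 1 (mod 361) ✓
The smallest such exponent is 342, so the order of 211 is 342.

342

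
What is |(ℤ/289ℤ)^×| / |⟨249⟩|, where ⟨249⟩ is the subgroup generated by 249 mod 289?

17

By Lagrange's theorem, ord_289(249) divides φ(289) = φ(17^2) = 17·(17−1) = 272 = 2^4 · 17.
Divisors of 272: 1, 2, 4, 8, 16, 17, 34, 68, 136, 272.
Compute 249^d (mod 289) for the divisors d until we hit 1:
249^1 ≡ 249 (mod 289)
249^2 ≡ 155 (mod 289)
249^4 ≡ 38 (mod 289)
249^8 ≡ 288 (mod 289)
249^16 ≡ 1 (mod 289) ✓
Thus |⟨249⟩| = ord(249) = 16.
The index is φ(289) / ord(249) = 272 / 16 = 17.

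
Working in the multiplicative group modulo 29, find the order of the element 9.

14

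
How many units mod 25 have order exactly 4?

2

φ(25) = φ(5^2) = 5·(5−1) = 20 = 2^2 · 5.
(Z/25Z)^× is cyclic (|G| = 20); a cyclic group of order m has exactly φ(d) elements of each order d | m, and none otherwise.
4 = 2^2 divides 20, and φ(4) = 2.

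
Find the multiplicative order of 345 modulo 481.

36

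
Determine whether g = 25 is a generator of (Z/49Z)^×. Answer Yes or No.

No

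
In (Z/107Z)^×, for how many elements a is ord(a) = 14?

0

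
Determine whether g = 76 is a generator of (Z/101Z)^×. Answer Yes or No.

No

φ(101) = 101 − 1 = 100 = 2^2 · 5^2.
76 is a primitive root mod 101 iff 76^(φ(101)/q) ≢ 1 for every prime q | φ(101), i.e. q ∈ {2, 5}.
76^50 ≡ 1 (mod 101)  [q = 2: ≡ 1 ✗]
76^20 ≡ 87 (mod 101)  [q = 5: ≢ 1 ✓]
Since 76^50 ≡ 1, the order of 76 divides 50 < 100, so 76 is not a primitive root.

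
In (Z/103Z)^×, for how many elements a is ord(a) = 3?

φ(103) = 103 − 1 = 102 = 2 · 3 · 17.
In a cyclic group of order 102, there are φ(d) elements of order d for each divisor d of 102, and zero for non-divisors.
3 | 102, and φ(3) = 3 − 1 = 2.

2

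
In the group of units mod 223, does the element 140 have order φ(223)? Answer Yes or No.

Yes

φ(223) = 223 − 1 = 222 = 2 · 3 · 37.
It suffices to check that the order of 140 is not a proper divisor of 222: compute 140^(222/q) for q ∈ {2, 3, 37}.
140^111 ≡ 222 (mod 223)  [q = 2: ≢ 1 ✓]
140^74 ≡ 39 (mod 223)  [q = 3: ≢ 1 ✓]
140^6 ≡ 2 (mod 223)  [q = 37: ≢ 1 ✓]
Every test exponent gives a nontrivial residue, hence 140 generates the full group.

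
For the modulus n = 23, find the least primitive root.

5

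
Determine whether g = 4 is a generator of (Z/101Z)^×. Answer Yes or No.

No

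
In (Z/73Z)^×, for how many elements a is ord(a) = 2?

1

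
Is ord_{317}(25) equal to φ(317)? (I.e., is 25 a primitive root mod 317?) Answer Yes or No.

No

φ(317) = 317 − 1 = 316 = 2^2 · 79.
25 is a primitive root mod 317 iff 25^(φ(317)/q) ≢ 1 for every prime q | φ(317), i.e. q ∈ {2, 79}.
25^158 ≡ 1 (mod 317)  [q = 2: ≡ 1 ✗]
25^4 ≡ 81 (mod 317)  [q = 79: ≢ 1 ✓]
Since 25^158 ≡ 1, the order of 25 divides 158 < 316, so 25 is not a primitive root.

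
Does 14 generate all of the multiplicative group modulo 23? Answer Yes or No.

φ(23) = 23 − 1 = 22 = 2 · 11.
It suffices to check that the order of 14 is not a proper divisor of 22: compute 14^(22/q) for q ∈ {2, 11}.
14^11 ≡ 22 (mod 23)  [q = 2: ≢ 1 ✓]
14^2 ≡ 12 (mod 23)  [q = 11: ≢ 1 ✓]
All checks pass, so 14 has order 22 and is a primitive root modulo 23.

Yes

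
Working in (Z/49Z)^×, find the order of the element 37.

The order of 37 must divide φ(49) = φ(7^2) = 7·(7−1) = 42 = 2 · 3 · 7.
Divisors of 42: 1, 2, 3, 6, 7, 14, 21, 42.
Test each divisor d:
37^1 ≡ 37
37^2 ≡ 46
37^3 ≡ 36
37^6 ≡ 22
37^7 ≡ 30
37^14 ≡ 18
37^21 ≡ 1
Hence ord(37) = 21.

21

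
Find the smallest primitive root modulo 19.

2

φ(19) = 19 − 1 = 18 = 2 · 3^2.
Test candidates g = 2, 3, … against the prime factors q ∈ {2, 3} of φ(19): g is a generator iff g^(18/q) ≢ 1 for every such q.
g = 2: 2^9 ≡ 18; 2^6 ≡ 7 — none is 1, so 2 is a primitive root.
So 2 is the smallest generator of (Z/19Z)^×.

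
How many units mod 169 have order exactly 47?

φ(169) = φ(13^2) = 13·(13−1) = 156 = 2^2 · 3 · 13.
(Z/169Z)^× is cyclic (|G| = 156); a cyclic group of order m has exactly φ(d) elements of each order d | m, and none otherwise.
47 does not divide 156, so no element of (Z/169Z)^× has order 47.

0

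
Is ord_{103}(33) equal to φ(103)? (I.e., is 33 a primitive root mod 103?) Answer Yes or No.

No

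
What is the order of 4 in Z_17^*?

By Lagrange's theorem, ord_17(4) divides φ(17) = 17 − 1 = 16 = 2^4.
Divisors of 16: 1, 2, 4, 8, 16.
Compute 4^d (mod 17) for the divisors d until we hit 1:
4^1 ≡ 4 (mod 17)
4^2 ≡ 16 (mod 17)
4^4 ≡ 1 (mod 17) ✓
The smallest such exponent is 4, so the order of 4 is 4.

4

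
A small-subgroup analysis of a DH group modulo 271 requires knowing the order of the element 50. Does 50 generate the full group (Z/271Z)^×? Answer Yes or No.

φ(271) = 271 − 1 = 270 = 2 · 3^3 · 5.
An element g generates (Z/271Z)^× iff g^(270/q) ≢ 1 (mod 271) for each prime q ∈ {2, 3, 5}.
50^135 ≡ 1 (mod 271)  [q = 2: ≡ 1 ✗]
50^90 ≡ 28 (mod 271)  [q = 3: ≢ 1 ✓]
50^54 ≡ 244 (mod 271)  [q = 5: ≢ 1 ✓]
Since 50^135 ≡ 1, the order of 50 divides 135 < 270, so 50 is not a primitive root.

No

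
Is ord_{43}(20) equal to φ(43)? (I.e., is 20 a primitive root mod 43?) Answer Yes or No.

φ(43) = 43 − 1 = 42 = 2 · 3 · 7.
Test 20^(42/q) mod 43 for each prime factor q of 42:
20^21 ≡ 42 (mod 43)  [q = 2: ≢ 1 ✓]
20^14 ≡ 36 (mod 43)  [q = 3: ≢ 1 ✓]
20^6 ≡ 4 (mod 43)  [q = 7: ≢ 1 ✓]
All checks pass, so 20 has order 42 and is a primitive root modulo 43.

Yes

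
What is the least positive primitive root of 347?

2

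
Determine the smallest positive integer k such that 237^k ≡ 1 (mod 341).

30

Since 237 ∈ (Z/341Z)^×, its order divides φ(341) = φ(11·31) = (11−1)·(31−1) = 10·30 = 300 = 2^2 · 3 · 5^2.
Divisors of 300: 1, 2, 3, 4, 5, 6, 10, 12, 15, 20, 25, 30, 50, 60, 75, 100, 150, 300.
Compute 237^d (mod 341) for the divisors d until we hit 1:
237^1 ≡ 237 (mod 341)
237^2 ≡ 245 (mod 341)
237^3 ≡ 95 (mod 341)
237^4 ≡ 9 (mod 341)
237^5 ≡ 87 (mod 341)
237^6 ≡ 159 (mod 341)
237^10 ≡ 67 (mod 341)
237^12 ≡ 47 (mod 341)
237^15 ≡ 32 (mod 341)
237^20 ≡ 56 (mod 341)
237^25 ≡ 98 (mod 341)
237^30 ≡ 1 (mod 341) ✓
So ord_341(237) = 30.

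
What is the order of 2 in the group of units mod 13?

12

ord(2) | φ(13) = 13 − 1 = 12 = 2^2 · 3.
Divisors of 12: 1, 2, 3, 4, 6, 12.
Test each divisor d:
2^1 ≡ 2 (mod 13)
2^2 ≡ 4 (mod 13)
2^3 ≡ 8 (mod 13)
2^4 ≡ 3 (mod 13)
2^6 ≡ 12 (mod 13)
2^12 ≡ 1 (mod 13) ✓
So ord_13(2) = 12.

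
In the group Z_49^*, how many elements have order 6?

φ(49) = φ(7^2) = 7·(7−1) = 42 = 2 · 3 · 7.
In a cyclic group of order 42, there are φ(d) elements of order d for each divisor d of 42, and zero for non-divisors.
6 = 2 · 3 divides 42, and φ(6) = 2.

2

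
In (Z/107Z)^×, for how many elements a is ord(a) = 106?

52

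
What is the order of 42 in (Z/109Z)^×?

108

The order of 42 must divide φ(109) = 109 − 1 = 108 = 2^2 · 3^3.
Divisors of 108: 1, 2, 3, 4, 6, 9, 12, 18, 27, 36, 54, 108.
Evaluate successive powers at the divisors of 108:
42^1 ≡ 42
42^2 ≡ 20
42^3 ≡ 77
42^4 ≡ 73
42^6 ≡ 43
42^9 ≡ 41
42^12 ≡ 105
42^18 ≡ 46
42^27 ≡ 33
42^36 ≡ 45
42^54 ≡ 108
42^108 ≡ 1
Therefore the multiplicative order of 42 modulo 109 is 108.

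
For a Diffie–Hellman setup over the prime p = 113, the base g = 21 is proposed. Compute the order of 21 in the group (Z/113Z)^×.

112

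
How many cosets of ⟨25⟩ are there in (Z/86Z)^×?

2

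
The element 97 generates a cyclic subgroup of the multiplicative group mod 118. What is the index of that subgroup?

1

Since 97 ∈ (Z/118Z)^×, its order divides φ(118) = φ(2)·φ(59) = 1·58 = 58 = 2 · 29.
Divisors of 58: 1, 2, 29, 58.
Compute 97^d (mod 118) for the divisors d until we hit 1:
97^1 ≡ 97
97^2 ≡ 87
97^29 ≡ 117
97^58 ≡ 1
So ord_118(97) = 58, hence |⟨97⟩| = 58.
Index = |(Z/118Z)^×| / |⟨97⟩| = 58 / 58 = 1.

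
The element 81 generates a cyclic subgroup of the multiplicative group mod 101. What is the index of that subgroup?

4

ord(81) | φ(101) = 101 − 1 = 100 = 2^2 · 5^2.
Divisors of 100: 1, 2, 4, 5, 10, 20, 25, 50, 100.
Check 81^d mod 101 for each divisor in increasing order:
81^1 ≡ 81 (mod 101)
81^2 ≡ 97 (mod 101)
81^4 ≡ 16 (mod 101)
81^5 ≡ 84 (mod 101)
81^10 ≡ 87 (mod 101)
81^20 ≡ 95 (mod 101)
81^25 ≡ 1 (mod 101) ✓
Thus |⟨81⟩| = ord(81) = 25.
The index is φ(101) / ord(81) = 100 / 25 = 4.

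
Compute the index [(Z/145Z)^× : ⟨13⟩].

ord(13) | φ(145) = φ(5·29) = (5−1)·(29−1) = 4·28 = 112 = 2^4 · 7.
Divisors of 112: 1, 2, 4, 7, 8, 14, 16, 28, 56, 112.
Test each divisor d:
13^1 ≡ 13
13^2 ≡ 24
13^4 ≡ 141
13^7 ≡ 57
13^8 ≡ 16
13^14 ≡ 59
13^16 ≡ 111
13^28 ≡ 1
The order of 13 is 28, so the subgroup it generates has 28 elements.
The index is φ(145) / ord(13) = 112 / 28 = 4.

4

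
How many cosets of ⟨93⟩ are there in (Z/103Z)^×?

6

ord(93) | φ(103) = 103 − 1 = 102 = 2 · 3 · 17.
Divisors of 102: 1, 2, 3, 6, 17, 34, 51, 102.
Compute 93^d (mod 103) for the divisors d until we hit 1:
93^1 ≡ 93 (mod 103)
93^2 ≡ 100 (mod 103)
93^3 ≡ 30 (mod 103)
93^6 ≡ 76 (mod 103)
93^17 ≡ 1 (mod 103) ✓
The order of 93 is 17, so the subgroup it generates has 17 elements.
[(Z/103Z)^× : ⟨93⟩] = 102/17 = 6.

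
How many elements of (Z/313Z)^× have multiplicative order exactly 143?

0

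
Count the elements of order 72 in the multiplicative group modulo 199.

φ(199) = 199 − 1 = 198 = 2 · 3^2 · 11.
Since (Z/199Z)^× is cyclic of order 198, the number of elements of order d is φ(d) when d | 198 and 0 otherwise.
Since 72 ∤ 198, the count is 0.

0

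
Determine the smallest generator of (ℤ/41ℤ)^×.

6

φ(41) = 41 − 1 = 40 = 2^3 · 5.
g is a primitive root iff g^(40/q) ≢ 1 (mod 41) for each prime q ∈ {2, 5}.
g = 2: 2^20 ≡ 1 — hits 1, so not a primitive root.
g = 3: 3^20 ≡ 40; 3^8 ≡ 1 — hits 1, so not a primitive root.
g = 4: 4^20 ≡ 1 — hits 1, so not a primitive root.
g = 5: 5^20 ≡ 1 — hits 1, so not a primitive root.
g = 6: 6^20 ≡ 40; 6^8 ≡ 10 — none is 1, so 6 is a primitive root.
The smallest primitive root modulo 41 is 6.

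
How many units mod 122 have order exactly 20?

φ(122) = φ(2)·φ(61) = 1·60 = 60 = 2^2 · 3 · 5.
(Z/122Z)^× is cyclic (|G| = 60); a cyclic group of order m has exactly φ(d) elements of each order d | m, and none otherwise.
20 = 2^2 · 5 divides 60, and φ(20) = 8.

8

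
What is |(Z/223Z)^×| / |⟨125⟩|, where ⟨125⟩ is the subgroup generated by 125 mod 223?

ord(125) | φ(223) = 223 − 1 = 222 = 2 · 3 · 37.
Divisors of 222: 1, 2, 3, 6, 37, 74, 111, 222.
Check 125^d mod 223 for each divisor in increasing order:
125^1 ≡ 125 (mod 223)
125^2 ≡ 15 (mod 223)
125^3 ≡ 91 (mod 223)
125^6 ≡ 30 (mod 223)
125^37 ≡ 222 (mod 223)
125^74 ≡ 1 (mod 223) ✓
The order of 125 is 74, so the subgroup it generates has 74 elements.
The index is φ(223) / ord(125) = 222 / 74 = 3.

3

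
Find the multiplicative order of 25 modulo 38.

9

Since 25 ∈ (Z/38Z)^×, its order divides φ(38) = φ(2)·φ(19) = 1·18 = 18 = 2 · 3^2.
Divisors of 18: 1, 2, 3, 6, 9, 18.
Compute 25^d (mod 38) for the divisors d until we hit 1:
25^1 ≡ 25
25^2 ≡ 17
25^3 ≡ 7
25^6 ≡ 11
25^9 ≡ 1
The smallest such exponent is 9, so the order of 25 is 9.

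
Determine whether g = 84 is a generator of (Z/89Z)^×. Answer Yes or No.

No

φ(89) = 89 − 1 = 88 = 2^3 · 11.
84 is a primitive root mod 89 iff 84^(φ(89)/q) ≢ 1 for every prime q | φ(89), i.e. q ∈ {2, 11}.
84^44 ≡ 1 (mod 89)  [q = 2: ≡ 1 ✗]
84^8 ≡ 4 (mod 89)  [q = 11: ≢ 1 ✓]
84^44 ≡ 1 shows ord(84) | 44, strictly less than φ(89); not a primitive root.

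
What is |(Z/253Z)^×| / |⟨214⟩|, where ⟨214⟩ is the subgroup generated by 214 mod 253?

2

The order of 214 must divide φ(253) = φ(11·23) = (11−1)·(23−1) = 10·22 = 220 = 2^2 · 5 · 11.
Divisors of 220: 1, 2, 4, 5, 10, 11, 20, 22, 44, 55, 110, 220.
Evaluate successive powers at the divisors of 220:
214^1 ≡ 214
214^2 ≡ 3
214^4 ≡ 9
214^5 ≡ 155
214^10 ≡ 243
214^11 ≡ 137
214^20 ≡ 100
214^22 ≡ 47
214^44 ≡ 185
214^55 ≡ 45
214^110 ≡ 1
Thus |⟨214⟩| = ord(214) = 110.
Index = |(Z/253Z)^×| / |⟨214⟩| = 220 / 110 = 2.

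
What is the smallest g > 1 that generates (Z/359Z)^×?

φ(359) = 359 − 1 = 358 = 2 · 179.
Test candidates g = 2, 3, … against the prime factors q ∈ {2, 179} of φ(359): g is a generator iff g^(358/q) ≢ 1 for every such q.
g = 2: 2^179 ≡ 1 — hits 1, so not a primitive root.
g = 3: 3^179 ≡ 1 — hits 1, so not a primitive root.
g = 4: 4^179 ≡ 1 — hits 1, so not a primitive root.
g = 5: 5^179 ≡ 1 — hits 1, so not a primitive root.
g = 6: 6^179 ≡ 1 — hits 1, so not a primitive root.
g = 7: 7^179 ≡ 358; 7^2 ≡ 49 — none is 1, so 7 is a primitive root.
Hence the least primitive root of 359 is 7.

7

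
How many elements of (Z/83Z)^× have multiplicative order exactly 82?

40

φ(83) = 83 − 1 = 82 = 2 · 41.
In a cyclic group of order 82, there are φ(d) elements of order d for each divisor d of 82, and zero for non-divisors.
82 = 2 · 41 divides 82, and φ(82) = 40.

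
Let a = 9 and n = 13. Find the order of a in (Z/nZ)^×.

ord(9) | φ(13) = 13 − 1 = 12 = 2^2 · 3.
Divisors of 12: 1, 2, 3, 4, 6, 12.
Test each divisor d:
9^1 ≡ 9
9^2 ≡ 3
9^3 ≡ 1
The smallest such exponent is 3, so the order of 9 is 3.

3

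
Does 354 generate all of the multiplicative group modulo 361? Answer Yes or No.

No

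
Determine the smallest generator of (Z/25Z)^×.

2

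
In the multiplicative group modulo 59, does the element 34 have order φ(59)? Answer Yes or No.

φ(59) = 59 − 1 = 58 = 2 · 29.
An element g generates (Z/59Z)^× iff g^(58/q) ≢ 1 (mod 59) for each prime q ∈ {2, 29}.
34^29 ≡ 58 (mod 59)  [q = 2: ≢ 1 ✓]
34^2 ≡ 35 (mod 59)  [q = 29: ≢ 1 ✓]
None equal 1, so ord_59(34) = 58: 34 is a primitive root.

Yes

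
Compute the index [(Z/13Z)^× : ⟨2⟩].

1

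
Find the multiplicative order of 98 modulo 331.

The order of 98 must divide φ(331) = 331 − 1 = 330 = 2 · 3 · 5 · 11.
Divisors of 330: 1, 2, 3, 5, 6, 10, 11, 15, 22, 30, 33, 55, 66, 110, 165, 330.
Evaluate successive powers at the divisors of 330:
98^1 ≡ 98
98^2 ≡ 5
98^3 ≡ 159
98^5 ≡ 133
98^6 ≡ 125
98^10 ≡ 146
98^11 ≡ 75
98^15 ≡ 220
98^22 ≡ 329
98^30 ≡ 74
98^33 ≡ 181
98^55 ≡ 300
98^66 ≡ 323
98^110 ≡ 299
98^165 ≡ 330
98^330 ≡ 1
Therefore the multiplicative order of 98 modulo 331 is 330.

330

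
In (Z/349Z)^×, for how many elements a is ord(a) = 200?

0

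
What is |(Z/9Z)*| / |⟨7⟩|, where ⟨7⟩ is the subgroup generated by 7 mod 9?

2

The order of 7 must divide φ(9) = φ(3^2) = 3·(3−1) = 6 = 2 · 3.
Divisors of 6: 1, 2, 3, 6.
Compute 7^d (mod 9) for the divisors d until we hit 1:
7^1 ≡ 7 (mod 9)
7^2 ≡ 4 (mod 9)
7^3 ≡ 1 (mod 9) ✓
So ord_9(7) = 3, hence |⟨7⟩| = 3.
The index is φ(9) / ord(7) = 6 / 3 = 2.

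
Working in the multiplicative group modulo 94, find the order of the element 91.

46

The order of 91 must divide φ(94) = φ(2)·φ(47) = 1·46 = 46 = 2 · 23.
Divisors of 46: 1, 2, 23, 46.
Evaluate successive powers at the divisors of 46:
91^1 ≡ 91 (mod 94)
91^2 ≡ 9 (mod 94)
91^23 ≡ 93 (mod 94)
91^46 ≡ 1 (mod 94) ✓
Hence ord(91) = 46.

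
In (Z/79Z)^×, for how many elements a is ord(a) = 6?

φ(79) = 79 − 1 = 78 = 2 · 3 · 13.
(Z/79Z)^× is cyclic (|G| = 78); a cyclic group of order m has exactly φ(d) elements of each order d | m, and none otherwise.
6 = 2 · 3 divides 78, and φ(6) = 2.

2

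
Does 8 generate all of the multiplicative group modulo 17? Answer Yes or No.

φ(17) = 17 − 1 = 16 = 2^4.
An element g generates (Z/17Z)^× iff g^(16/q) ≢ 1 (mod 17) for each prime q ∈ {2}.
8^8 ≡ 1 (mod 17)  [q = 2: ≡ 1 ✗]
The check at q = 2 fails, so 8 generates a proper subgroup.

No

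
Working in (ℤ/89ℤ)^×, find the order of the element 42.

44

Since 42 ∈ (Z/89Z)^×, its order divides φ(89) = 89 − 1 = 88 = 2^3 · 11.
Divisors of 88: 1, 2, 4, 8, 11, 22, 44, 88.
Evaluate successive powers at the divisors of 88:
42^1 ≡ 42
42^2 ≡ 73
42^4 ≡ 78
42^8 ≡ 32
42^11 ≡ 34
42^22 ≡ 88
42^44 ≡ 1
Hence ord(42) = 44.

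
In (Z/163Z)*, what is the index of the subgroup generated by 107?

ord(107) | φ(163) = 163 − 1 = 162 = 2 · 3^4.
Divisors of 162: 1, 2, 3, 6, 9, 18, 27, 54, 81, 162.
Evaluate successive powers at the divisors of 162:
107^1 ≡ 107
107^2 ≡ 39
107^3 ≡ 98
107^6 ≡ 150
107^9 ≡ 30
107^18 ≡ 85
107^27 ≡ 105
107^54 ≡ 104
107^81 ≡ 162
107^162 ≡ 1
Thus |⟨107⟩| = ord(107) = 162.
Index = |(Z/163Z)^×| / |⟨107⟩| = 162 / 162 = 1.

1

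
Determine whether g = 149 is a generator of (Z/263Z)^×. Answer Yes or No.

φ(263) = 263 − 1 = 262 = 2 · 131.
An element g generates (Z/263Z)^× iff g^(262/q) ≢ 1 (mod 263) for each prime q ∈ {2, 131}.
149^131 ≡ 1 (mod 263)  [q = 2: ≡ 1 ✗]
149^2 ≡ 109 (mod 263)  [q = 131: ≢ 1 ✓]
149^131 ≡ 1 shows ord(149) | 131, strictly less than φ(263); not a primitive root.

No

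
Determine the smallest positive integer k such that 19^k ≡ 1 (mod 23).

22

ord(19) | φ(23) = 23 − 1 = 22 = 2 · 11.
Divisors of 22: 1, 2, 11, 22.
Test each divisor d:
19^1 ≡ 19
19^2 ≡ 16
19^11 ≡ 22
19^22 ≡ 1
The smallest such exponent is 22, so the order of 19 is 22.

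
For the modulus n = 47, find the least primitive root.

φ(47) = 47 − 1 = 46 = 2 · 23.
g is a primitive root iff g^(46/q) ≢ 1 (mod 47) for each prime q ∈ {2, 23}.
g = 2: 2^23 ≡ 1 — hits 1, so not a primitive root.
g = 3: 3^23 ≡ 1 — hits 1, so not a primitive root.
g = 4: 4^23 ≡ 1 — hits 1, so not a primitive root.
g = 5: 5^23 ≡ 46; 5^2 ≡ 25 — none is 1, so 5 is a primitive root.
The smallest primitive root modulo 47 is 5.

5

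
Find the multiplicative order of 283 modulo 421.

210

ord(283) | φ(421) = 421 − 1 = 420 = 2^2 · 3 · 5 · 7.
Divisors of 420: 1, 2, 3, 4, 5, 6, 7, 10, 12, 14, 15, 20, 21, 28, 30, 35, 42, 60, 70, 84, 105, 140, 210, 420.
Check 283^d mod 421 for each divisor in increasing order:
283^1 ≡ 283
283^2 ≡ 99
283^3 ≡ 231
283^4 ≡ 118
283^5 ≡ 135
283^6 ≡ 315
283^7 ≡ 314
283^10 ≡ 122
283^12 ≡ 290
283^14 ≡ 82
283^15 ≡ 51
283^20 ≡ 149
283^21 ≡ 67
283^28 ≡ 409
283^30 ≡ 75
283^35 ≡ 21
283^42 ≡ 279
283^60 ≡ 152
283^70 ≡ 20
283^84 ≡ 377
283^105 ≡ 420
283^140 ≡ 400
283^210 ≡ 1
So ord_421(283) = 210.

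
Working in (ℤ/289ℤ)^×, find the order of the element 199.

272

ord(199) | φ(289) = φ(17^2) = 17·(17−1) = 272 = 2^4 · 17.
Divisors of 272: 1, 2, 4, 8, 16, 17, 34, 68, 136, 272.
Check 199^d mod 289 for each divisor in increasing order:
199^1 ≡ 199
199^2 ≡ 8
199^4 ≡ 64
199^8 ≡ 50
199^16 ≡ 188
199^17 ≡ 131
199^34 ≡ 110
199^68 ≡ 251
199^136 ≡ 288
199^272 ≡ 1
Therefore the multiplicative order of 199 modulo 289 is 272.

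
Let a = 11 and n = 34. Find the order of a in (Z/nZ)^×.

16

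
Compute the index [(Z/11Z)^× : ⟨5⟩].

ord(5) | φ(11) = 11 − 1 = 10 = 2 · 5.
Divisors of 10: 1, 2, 5, 10.
Evaluate successive powers at the divisors of 10:
5^1 ≡ 5 (mod 11)
5^2 ≡ 3 (mod 11)
5^5 ≡ 1 (mod 11) ✓
The order of 5 is 5, so the subgroup it generates has 5 elements.
Index = |(Z/11Z)^×| / |⟨5⟩| = 10 / 5 = 2.

2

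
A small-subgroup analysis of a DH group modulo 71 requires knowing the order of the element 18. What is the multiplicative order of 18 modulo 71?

Since 18 ∈ (Z/71Z)^×, its order divides φ(71) = 71 − 1 = 70 = 2 · 5 · 7.
Divisors of 70: 1, 2, 5, 7, 10, 14, 35, 70.
Test each divisor d:
18^1 ≡ 18
18^2 ≡ 40
18^5 ≡ 45
18^7 ≡ 25
18^10 ≡ 37
18^14 ≡ 57
18^35 ≡ 1
So ord_71(18) = 35.

35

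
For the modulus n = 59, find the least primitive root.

2

φ(59) = 59 − 1 = 58 = 2 · 29.
Test candidates g = 2, 3, … against the prime factors q ∈ {2, 29} of φ(59): g is a generator iff g^(58/q) ≢ 1 for every such q.
g = 2: 2^29 ≡ 58; 2^2 ≡ 4 — none is 1, so 2 is a primitive root.
Hence the least primitive root of 59 is 2.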